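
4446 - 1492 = 2954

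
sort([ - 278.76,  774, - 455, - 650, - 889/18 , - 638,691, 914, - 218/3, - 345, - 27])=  [  -  650, - 638, - 455, - 345 , - 278.76 , - 218/3 , - 889/18, - 27,  691,  774,914]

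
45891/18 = 5099/2 = 2549.50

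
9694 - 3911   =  5783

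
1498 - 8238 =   -  6740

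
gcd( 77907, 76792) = 1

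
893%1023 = 893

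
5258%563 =191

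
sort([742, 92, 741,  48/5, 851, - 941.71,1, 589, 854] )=[-941.71,1 , 48/5, 92, 589 , 741,742, 851,854]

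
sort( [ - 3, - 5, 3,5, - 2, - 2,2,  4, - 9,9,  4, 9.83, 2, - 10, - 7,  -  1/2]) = [ - 10, - 9, - 7, - 5, - 3 , - 2, - 2, - 1/2,  2,2, 3, 4, 4, 5, 9 , 9.83]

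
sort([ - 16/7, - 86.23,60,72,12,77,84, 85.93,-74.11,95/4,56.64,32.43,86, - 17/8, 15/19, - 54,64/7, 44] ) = [ - 86.23, -74.11 , - 54,-16/7, - 17/8, 15/19,64/7,12,95/4,  32.43,44,56.64, 60, 72, 77,84,85.93 , 86]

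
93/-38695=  - 93/38695 = - 0.00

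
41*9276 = 380316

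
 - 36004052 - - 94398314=58394262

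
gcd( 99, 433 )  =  1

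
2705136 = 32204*84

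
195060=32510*6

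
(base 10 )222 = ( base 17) D1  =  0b11011110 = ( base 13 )141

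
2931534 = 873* 3358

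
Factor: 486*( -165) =-2^1*3^6*5^1 * 11^1 = - 80190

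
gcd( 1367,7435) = 1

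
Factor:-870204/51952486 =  - 435102/25976243 = -2^1*3^1*127^1* 571^1*25976243^( - 1)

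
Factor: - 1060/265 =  - 2^2 = - 4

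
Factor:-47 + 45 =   -  2^1= -  2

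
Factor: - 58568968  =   - 2^3*7321121^1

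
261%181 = 80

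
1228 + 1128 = 2356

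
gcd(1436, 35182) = 718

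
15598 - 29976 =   -  14378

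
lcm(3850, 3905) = 273350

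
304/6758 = 152/3379 = 0.04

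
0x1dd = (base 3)122200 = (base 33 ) ef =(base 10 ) 477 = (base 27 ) HI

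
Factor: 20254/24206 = 41/49 = 7^( - 2)*41^1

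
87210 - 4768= 82442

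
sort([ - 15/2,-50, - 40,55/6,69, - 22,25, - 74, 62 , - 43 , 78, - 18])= [ - 74, - 50, - 43, - 40, - 22, - 18, - 15/2,55/6 , 25,62, 69, 78 ]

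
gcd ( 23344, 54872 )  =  8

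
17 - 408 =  - 391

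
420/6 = 70 = 70.00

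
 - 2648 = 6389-9037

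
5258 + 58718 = 63976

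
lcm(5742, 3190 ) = 28710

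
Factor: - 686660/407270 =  -2^1 * 13^1 * 19^1*293^(  -  1 ) = -494/293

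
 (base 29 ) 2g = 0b1001010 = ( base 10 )74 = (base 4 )1022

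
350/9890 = 35/989 =0.04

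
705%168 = 33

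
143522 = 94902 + 48620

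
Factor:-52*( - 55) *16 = 2^6*5^1*11^1*13^1=45760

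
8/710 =4/355 =0.01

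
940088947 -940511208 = -422261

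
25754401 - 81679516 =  - 55925115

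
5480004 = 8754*626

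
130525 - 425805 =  - 295280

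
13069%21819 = 13069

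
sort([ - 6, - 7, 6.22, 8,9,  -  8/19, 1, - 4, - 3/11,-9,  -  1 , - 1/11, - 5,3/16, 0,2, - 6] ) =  [ -9, - 7, - 6, - 6,-5,-4,-1, - 8/19, - 3/11, - 1/11,  0,3/16,  1,  2,6.22, 8,9]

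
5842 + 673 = 6515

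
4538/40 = 113+9/20 =113.45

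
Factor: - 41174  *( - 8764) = 2^3* 7^2*17^1 *173^1*313^1= 360848936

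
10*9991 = 99910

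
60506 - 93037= - 32531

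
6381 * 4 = 25524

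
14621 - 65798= - 51177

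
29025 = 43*675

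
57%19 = 0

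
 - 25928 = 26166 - 52094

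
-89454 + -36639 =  - 126093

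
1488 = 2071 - 583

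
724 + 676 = 1400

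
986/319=3 + 1/11 = 3.09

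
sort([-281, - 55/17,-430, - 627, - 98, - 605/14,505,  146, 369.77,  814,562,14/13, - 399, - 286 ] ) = [- 627, - 430 , - 399, - 286, - 281, - 98, - 605/14, - 55/17,14/13,  146, 369.77, 505,562, 814 ]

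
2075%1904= 171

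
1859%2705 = 1859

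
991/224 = 991/224 = 4.42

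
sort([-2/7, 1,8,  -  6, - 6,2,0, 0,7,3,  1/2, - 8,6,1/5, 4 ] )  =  [  -  8, - 6,  -  6, -2/7, 0 , 0,1/5,1/2,1,2, 3,4, 6,7,8 ]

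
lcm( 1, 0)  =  0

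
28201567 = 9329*3023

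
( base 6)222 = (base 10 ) 86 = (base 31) 2o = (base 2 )1010110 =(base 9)105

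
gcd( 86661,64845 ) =9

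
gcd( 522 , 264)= 6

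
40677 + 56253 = 96930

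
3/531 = 1/177 = 0.01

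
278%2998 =278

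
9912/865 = 11 + 397/865 = 11.46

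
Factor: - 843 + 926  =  83 = 83^1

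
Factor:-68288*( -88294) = 6029420672 = 2^7*11^1*97^1*131^1*337^1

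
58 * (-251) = -14558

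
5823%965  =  33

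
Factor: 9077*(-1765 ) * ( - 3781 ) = 60575041805= 5^1*19^1*29^1*199^1*313^1*353^1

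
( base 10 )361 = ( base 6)1401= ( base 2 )101101001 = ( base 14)1BB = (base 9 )441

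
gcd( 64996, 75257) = 1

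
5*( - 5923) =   -  29615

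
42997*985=42352045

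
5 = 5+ 0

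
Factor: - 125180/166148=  - 5^1 * 11^1 * 73^( - 1) =- 55/73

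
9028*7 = 63196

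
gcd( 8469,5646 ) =2823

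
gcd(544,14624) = 32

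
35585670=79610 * 447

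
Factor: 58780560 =2^4*3^1*5^1*17^1*14407^1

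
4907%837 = 722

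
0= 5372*0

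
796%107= 47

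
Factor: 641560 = 2^3*5^1  *43^1*373^1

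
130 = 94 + 36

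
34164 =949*36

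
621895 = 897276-275381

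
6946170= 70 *99231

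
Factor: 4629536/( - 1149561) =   -  2^5*3^(-2)*7^(  -  1)*71^( - 1)*199^1*257^( - 1 )*727^1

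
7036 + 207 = 7243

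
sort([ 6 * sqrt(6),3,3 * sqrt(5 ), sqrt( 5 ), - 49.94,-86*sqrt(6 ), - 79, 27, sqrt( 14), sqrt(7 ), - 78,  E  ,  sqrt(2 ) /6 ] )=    [ - 86 * sqrt ( 6), - 79, -78,-49.94,sqrt ( 2 )/6,sqrt( 5), sqrt (7) , E, 3, sqrt( 14),3*  sqrt( 5),6 *sqrt( 6),27 ] 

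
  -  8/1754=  - 1+873/877 =-0.00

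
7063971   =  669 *10559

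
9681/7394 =9681/7394 = 1.31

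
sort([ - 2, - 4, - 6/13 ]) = [ - 4, - 2  , - 6/13]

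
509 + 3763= 4272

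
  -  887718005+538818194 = -348899811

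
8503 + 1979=10482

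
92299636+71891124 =164190760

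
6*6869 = 41214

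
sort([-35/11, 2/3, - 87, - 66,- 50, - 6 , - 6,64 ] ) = [ -87, - 66 , - 50,- 6, - 6, - 35/11,2/3 , 64 ] 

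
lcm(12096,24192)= 24192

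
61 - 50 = 11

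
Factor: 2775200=2^5*5^2*3469^1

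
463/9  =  463/9 = 51.44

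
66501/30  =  22167/10=2216.70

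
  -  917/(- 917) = 1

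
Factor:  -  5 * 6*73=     -  2190 = - 2^1*3^1*5^1*73^1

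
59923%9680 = 1843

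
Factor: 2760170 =2^1*5^1*7^2 * 43^1 * 131^1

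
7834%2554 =172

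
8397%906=243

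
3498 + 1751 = 5249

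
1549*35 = 54215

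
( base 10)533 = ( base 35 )f8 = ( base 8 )1025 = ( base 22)125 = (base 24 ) M5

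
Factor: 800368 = 2^4*50023^1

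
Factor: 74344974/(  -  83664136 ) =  -37172487/41832068=- 2^( - 2 )*3^1*11^1*47^( - 1) * 222511^(-1)*1126439^1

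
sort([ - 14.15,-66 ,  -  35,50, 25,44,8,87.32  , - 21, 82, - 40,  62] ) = [ - 66,-40 ,  -  35 ,  -  21,-14.15,8, 25,44,50, 62,82,87.32]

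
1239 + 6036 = 7275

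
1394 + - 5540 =-4146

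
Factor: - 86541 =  - 3^1*7^1*13^1*317^1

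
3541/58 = 3541/58   =  61.05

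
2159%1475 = 684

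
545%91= 90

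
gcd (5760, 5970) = 30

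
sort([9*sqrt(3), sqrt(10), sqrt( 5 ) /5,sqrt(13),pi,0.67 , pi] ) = [sqrt( 5 ) /5,0.67, pi,pi,sqrt( 10),sqrt(13),9*sqrt(3 )]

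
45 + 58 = 103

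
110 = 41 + 69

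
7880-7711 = 169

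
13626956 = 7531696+6095260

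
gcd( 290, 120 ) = 10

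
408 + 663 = 1071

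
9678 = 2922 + 6756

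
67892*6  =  407352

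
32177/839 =38 + 295/839 = 38.35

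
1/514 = 1/514= 0.00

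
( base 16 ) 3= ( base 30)3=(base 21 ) 3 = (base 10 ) 3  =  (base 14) 3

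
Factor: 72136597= 13^1*19^1*31^1*9421^1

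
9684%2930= 894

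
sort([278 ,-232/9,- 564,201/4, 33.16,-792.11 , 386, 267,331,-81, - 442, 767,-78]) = [ - 792.11, - 564,- 442,-81, -78, - 232/9, 33.16, 201/4,267,278, 331, 386, 767] 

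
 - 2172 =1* ( - 2172)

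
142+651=793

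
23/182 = 23/182 = 0.13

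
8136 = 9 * 904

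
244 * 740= 180560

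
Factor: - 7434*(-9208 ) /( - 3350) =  - 34226136/1675=- 2^3*3^2*5^( - 2)*7^1*59^1*67^( - 1)*1151^1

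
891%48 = 27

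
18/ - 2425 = -1 + 2407/2425 = - 0.01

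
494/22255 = 494/22255 = 0.02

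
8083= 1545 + 6538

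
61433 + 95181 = 156614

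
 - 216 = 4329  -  4545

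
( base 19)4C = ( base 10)88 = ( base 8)130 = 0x58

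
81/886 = 81/886=0.09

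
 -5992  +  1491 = - 4501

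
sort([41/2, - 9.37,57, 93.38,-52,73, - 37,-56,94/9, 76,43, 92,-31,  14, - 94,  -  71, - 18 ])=[ - 94, - 71,- 56,-52, - 37,-31,-18, - 9.37,94/9 , 14,41/2, 43,57,73,76,92, 93.38]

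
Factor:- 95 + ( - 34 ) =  - 3^1*43^1 = - 129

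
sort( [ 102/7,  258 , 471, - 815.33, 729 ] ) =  [ - 815.33,102/7, 258, 471,729 ]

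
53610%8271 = 3984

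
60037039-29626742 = 30410297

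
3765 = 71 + 3694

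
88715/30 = 17743/6 = 2957.17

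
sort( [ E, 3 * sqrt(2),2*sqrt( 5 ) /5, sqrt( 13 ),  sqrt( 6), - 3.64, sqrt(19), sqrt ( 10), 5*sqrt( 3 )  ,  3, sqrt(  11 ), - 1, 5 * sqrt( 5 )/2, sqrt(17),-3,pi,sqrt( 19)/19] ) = [ - 3.64, - 3, - 1, sqrt(19) /19, 2*sqrt( 5 ) /5, sqrt(  6 ), E, 3,pi, sqrt(10 ),sqrt(11), sqrt( 13 ) , sqrt ( 17 ),3*sqrt (2),sqrt( 19 ),5*sqrt( 5 )/2,5*sqrt ( 3 )] 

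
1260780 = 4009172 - 2748392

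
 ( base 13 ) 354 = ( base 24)100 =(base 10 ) 576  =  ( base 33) HF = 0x240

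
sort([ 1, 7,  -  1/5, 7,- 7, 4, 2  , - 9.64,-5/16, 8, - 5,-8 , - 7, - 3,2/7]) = [ - 9.64, - 8, - 7 , - 7, - 5, - 3  , - 5/16, - 1/5,  2/7 , 1,  2, 4,  7, 7,8 ]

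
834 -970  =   - 136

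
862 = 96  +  766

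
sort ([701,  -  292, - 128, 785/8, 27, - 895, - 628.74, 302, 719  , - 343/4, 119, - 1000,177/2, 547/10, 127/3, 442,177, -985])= [ - 1000,-985, - 895,-628.74, - 292,- 128, - 343/4,27, 127/3, 547/10 , 177/2,785/8, 119,177,302, 442, 701, 719]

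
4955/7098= 4955/7098 = 0.70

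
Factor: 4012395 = 3^1 * 5^1*267493^1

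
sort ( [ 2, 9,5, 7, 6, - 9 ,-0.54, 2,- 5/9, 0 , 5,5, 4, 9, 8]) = [ - 9, - 5/9,- 0.54, 0, 2, 2,4,5,5,5, 6, 7, 8,  9, 9 ]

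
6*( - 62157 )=-372942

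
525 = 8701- 8176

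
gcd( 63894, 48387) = 3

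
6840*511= 3495240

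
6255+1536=7791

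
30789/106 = 290 + 49/106= 290.46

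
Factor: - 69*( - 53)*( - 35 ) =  - 3^1*5^1*7^1 * 23^1*53^1 = -127995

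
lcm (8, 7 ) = 56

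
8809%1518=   1219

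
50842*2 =101684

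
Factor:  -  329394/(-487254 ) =54899/81209  =  13^1*17^( - 2)*41^1*103^1*281^( - 1)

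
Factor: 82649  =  7^1*11807^1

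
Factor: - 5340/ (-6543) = 2^2*3^( - 1)*5^1*89^1*727^(-1 ) =1780/2181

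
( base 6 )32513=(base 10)4509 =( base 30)509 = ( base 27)650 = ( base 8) 10635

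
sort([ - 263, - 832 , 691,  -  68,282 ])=[ - 832, - 263, - 68, 282, 691]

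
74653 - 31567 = 43086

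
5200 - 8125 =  -2925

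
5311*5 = 26555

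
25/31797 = 25/31797=0.00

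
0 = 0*21710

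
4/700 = 1/175 = 0.01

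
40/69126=20/34563= 0.00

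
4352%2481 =1871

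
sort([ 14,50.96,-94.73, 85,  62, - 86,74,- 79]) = [ - 94.73, - 86, - 79,14,50.96 , 62, 74,85]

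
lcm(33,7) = 231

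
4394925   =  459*9575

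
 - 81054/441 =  - 9006/49=- 183.80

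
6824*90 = 614160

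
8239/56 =147 + 1/8 = 147.12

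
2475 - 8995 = - 6520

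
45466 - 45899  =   - 433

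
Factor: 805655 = 5^1*269^1 * 599^1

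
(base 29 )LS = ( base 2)1001111101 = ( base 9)777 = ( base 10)637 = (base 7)1600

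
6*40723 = 244338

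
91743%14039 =7509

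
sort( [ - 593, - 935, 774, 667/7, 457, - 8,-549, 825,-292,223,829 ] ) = [ -935, - 593, - 549, - 292, - 8,667/7,223, 457,774,  825 , 829]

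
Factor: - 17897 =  - 11^1*1627^1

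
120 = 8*15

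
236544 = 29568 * 8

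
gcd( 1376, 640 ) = 32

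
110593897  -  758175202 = - 647581305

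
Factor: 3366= 2^1*3^2*11^1*17^1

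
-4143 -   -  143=-4000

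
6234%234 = 150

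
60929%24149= 12631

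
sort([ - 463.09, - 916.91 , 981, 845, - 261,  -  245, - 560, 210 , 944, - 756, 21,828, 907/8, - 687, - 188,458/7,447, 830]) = [-916.91,-756, - 687, - 560, - 463.09, - 261, - 245, - 188,21, 458/7, 907/8  ,  210, 447, 828 , 830,845, 944, 981] 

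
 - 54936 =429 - 55365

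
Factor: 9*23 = 3^2*23^1 = 207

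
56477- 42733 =13744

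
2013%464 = 157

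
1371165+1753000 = 3124165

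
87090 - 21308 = 65782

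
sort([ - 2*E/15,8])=[  -  2*E/15, 8 ] 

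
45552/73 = 624 = 624.00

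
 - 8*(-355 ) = 2840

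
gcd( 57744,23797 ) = 1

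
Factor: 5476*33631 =184163356=   2^2*13^2*37^2*199^1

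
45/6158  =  45/6158 = 0.01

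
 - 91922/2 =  - 45961 = -45961.00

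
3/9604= 3/9604 = 0.00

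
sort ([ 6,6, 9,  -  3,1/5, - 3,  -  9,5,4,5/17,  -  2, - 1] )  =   [ - 9,- 3,  -  3, -2, - 1, 1/5,5/17,4, 5, 6,6, 9]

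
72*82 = 5904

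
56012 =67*836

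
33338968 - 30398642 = 2940326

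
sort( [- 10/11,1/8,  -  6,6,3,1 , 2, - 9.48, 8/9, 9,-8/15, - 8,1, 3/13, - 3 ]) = [  -  9.48  , - 8, - 6, - 3, - 10/11,-8/15,1/8,3/13, 8/9,1,1,2,3,6,9 ] 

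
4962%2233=496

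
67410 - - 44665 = 112075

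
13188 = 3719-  - 9469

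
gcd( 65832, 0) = 65832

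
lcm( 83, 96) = 7968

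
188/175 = 188/175 = 1.07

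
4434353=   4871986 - 437633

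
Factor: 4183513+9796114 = 17^1*149^1* 5519^1 = 13979627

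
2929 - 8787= -5858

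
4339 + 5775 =10114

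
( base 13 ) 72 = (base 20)4d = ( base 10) 93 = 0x5D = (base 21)49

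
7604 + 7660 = 15264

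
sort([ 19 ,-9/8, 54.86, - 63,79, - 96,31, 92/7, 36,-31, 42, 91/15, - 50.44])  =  [ - 96, - 63, - 50.44, - 31, - 9/8,91/15, 92/7, 19, 31 , 36, 42, 54.86 , 79]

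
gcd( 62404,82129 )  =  1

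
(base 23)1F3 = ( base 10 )877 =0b1101101101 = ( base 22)1HJ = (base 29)117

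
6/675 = 2/225 = 0.01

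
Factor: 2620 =2^2*5^1*131^1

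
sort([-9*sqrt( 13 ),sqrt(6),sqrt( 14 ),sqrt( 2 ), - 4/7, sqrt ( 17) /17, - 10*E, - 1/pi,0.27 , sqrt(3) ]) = [ - 9 * sqrt(13 ), - 10*E, - 4/7, - 1/pi, sqrt(17) /17,0.27,  sqrt( 2 ), sqrt( 3),sqrt( 6 ),sqrt(14 )]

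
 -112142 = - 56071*2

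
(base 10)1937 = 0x791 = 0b11110010001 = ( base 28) 2d5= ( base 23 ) 3F5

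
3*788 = 2364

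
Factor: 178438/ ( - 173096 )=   -89219/86548 = - 2^( - 2 )*7^(-1 )*11^ ( - 1 )*13^1*281^( - 1)*6863^1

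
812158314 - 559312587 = 252845727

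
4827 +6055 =10882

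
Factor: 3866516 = 2^2*89^1*10861^1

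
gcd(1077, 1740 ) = 3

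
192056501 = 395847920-203791419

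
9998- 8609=1389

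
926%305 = 11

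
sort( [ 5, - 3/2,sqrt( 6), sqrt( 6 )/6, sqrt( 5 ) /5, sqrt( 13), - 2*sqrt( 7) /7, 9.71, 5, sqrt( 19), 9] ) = [ - 3/2, - 2*sqrt( 7 ) /7 , sqrt( 6 ) /6, sqrt(5 )/5, sqrt( 6 ), sqrt( 13 ),sqrt ( 19), 5,5, 9,  9.71]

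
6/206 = 3/103 = 0.03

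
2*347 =694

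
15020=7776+7244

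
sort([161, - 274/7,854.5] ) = [ - 274/7,161,854.5 ]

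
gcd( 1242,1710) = 18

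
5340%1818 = 1704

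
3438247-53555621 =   -  50117374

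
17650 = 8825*2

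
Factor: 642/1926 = 1/3  =  3^ ( - 1)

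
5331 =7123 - 1792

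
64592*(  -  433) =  - 27968336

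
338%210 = 128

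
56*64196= 3594976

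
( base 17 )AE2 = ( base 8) 6072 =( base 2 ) 110000111010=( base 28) 3rm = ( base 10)3130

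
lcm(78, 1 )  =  78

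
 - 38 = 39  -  77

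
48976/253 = 48976/253 = 193.58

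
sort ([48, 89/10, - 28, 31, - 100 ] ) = [- 100, - 28, 89/10,31, 48 ] 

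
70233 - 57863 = 12370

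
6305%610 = 205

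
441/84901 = 441/84901= 0.01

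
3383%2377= 1006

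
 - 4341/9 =-1447/3=- 482.33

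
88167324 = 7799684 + 80367640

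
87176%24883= 12527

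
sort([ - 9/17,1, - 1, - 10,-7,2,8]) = [-10, - 7, - 1 , - 9/17,1,2, 8]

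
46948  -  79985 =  - 33037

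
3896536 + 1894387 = 5790923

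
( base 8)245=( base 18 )93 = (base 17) 9C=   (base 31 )5a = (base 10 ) 165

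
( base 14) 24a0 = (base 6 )45404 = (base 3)22210111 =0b1100100001100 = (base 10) 6412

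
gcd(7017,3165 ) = 3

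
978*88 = 86064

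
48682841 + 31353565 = 80036406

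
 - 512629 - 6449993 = -6962622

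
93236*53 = 4941508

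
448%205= 38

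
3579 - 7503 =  - 3924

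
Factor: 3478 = 2^1*37^1 * 47^1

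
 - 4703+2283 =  -2420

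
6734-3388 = 3346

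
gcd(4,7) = 1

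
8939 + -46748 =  - 37809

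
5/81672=5/81672 = 0.00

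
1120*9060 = 10147200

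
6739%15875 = 6739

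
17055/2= 17055/2 = 8527.50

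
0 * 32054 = 0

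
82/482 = 41/241 = 0.17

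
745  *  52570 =39164650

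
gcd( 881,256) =1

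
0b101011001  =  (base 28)c9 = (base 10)345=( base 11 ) 294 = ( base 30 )bf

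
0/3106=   0 = 0.00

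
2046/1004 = 1023/502 = 2.04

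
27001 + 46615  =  73616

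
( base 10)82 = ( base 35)2c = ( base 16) 52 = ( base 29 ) 2O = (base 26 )34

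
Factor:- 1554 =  - 2^1*3^1*7^1*37^1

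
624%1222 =624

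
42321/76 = 42321/76 =556.86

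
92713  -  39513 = 53200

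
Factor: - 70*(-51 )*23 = 82110 = 2^1*3^1 * 5^1*7^1 *17^1*23^1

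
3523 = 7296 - 3773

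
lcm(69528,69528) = 69528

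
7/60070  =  7/60070 = 0.00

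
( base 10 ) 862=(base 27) 14P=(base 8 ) 1536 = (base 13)514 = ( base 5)11422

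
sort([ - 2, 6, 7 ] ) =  [-2,6, 7 ]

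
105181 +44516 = 149697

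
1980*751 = 1486980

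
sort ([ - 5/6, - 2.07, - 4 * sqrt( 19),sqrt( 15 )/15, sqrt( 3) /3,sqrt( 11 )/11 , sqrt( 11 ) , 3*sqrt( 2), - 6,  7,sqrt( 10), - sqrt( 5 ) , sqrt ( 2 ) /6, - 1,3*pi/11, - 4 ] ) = [ - 4* sqrt (19 ), - 6, - 4, - sqrt( 5), - 2.07 ,  -  1, - 5/6,sqrt( 2)/6,sqrt(15)/15, sqrt( 11) /11,sqrt(3 ) /3,3*pi/11, sqrt( 10) , sqrt( 11), 3*sqrt( 2),7 ] 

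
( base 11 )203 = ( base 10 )245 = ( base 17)E7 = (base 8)365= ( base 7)500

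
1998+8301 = 10299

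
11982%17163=11982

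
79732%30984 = 17764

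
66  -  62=4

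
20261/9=20261/9 = 2251.22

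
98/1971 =98/1971 = 0.05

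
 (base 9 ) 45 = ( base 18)25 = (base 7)56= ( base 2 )101001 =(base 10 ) 41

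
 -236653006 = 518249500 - 754902506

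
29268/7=4181+1/7 = 4181.14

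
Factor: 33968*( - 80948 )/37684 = -687410416/9421= -  2^4*7^3*11^1 * 59^1 * 193^1*9421^ (  -  1)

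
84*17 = 1428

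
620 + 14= 634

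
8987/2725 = 8987/2725 = 3.30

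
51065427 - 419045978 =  - 367980551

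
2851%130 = 121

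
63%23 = 17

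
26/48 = 13/24=0.54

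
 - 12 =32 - 44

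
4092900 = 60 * 68215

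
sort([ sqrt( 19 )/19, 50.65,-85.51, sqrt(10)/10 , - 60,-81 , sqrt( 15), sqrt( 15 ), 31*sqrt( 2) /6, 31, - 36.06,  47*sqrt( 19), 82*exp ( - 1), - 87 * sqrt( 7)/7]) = [ -85.51, - 81, - 60, - 36.06, - 87*sqrt(7 ) /7,  sqrt(19)/19,sqrt(10) /10,sqrt(15 ),  sqrt(15),31*sqrt(2)/6, 82*exp( - 1 ), 31, 50.65, 47 * sqrt( 19 )]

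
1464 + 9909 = 11373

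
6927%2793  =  1341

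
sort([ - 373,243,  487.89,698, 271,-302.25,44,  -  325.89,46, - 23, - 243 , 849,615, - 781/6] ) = [ - 373, - 325.89, - 302.25, - 243, - 781/6,  -  23,44,46,243,271, 487.89,615,698,849]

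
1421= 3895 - 2474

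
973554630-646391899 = 327162731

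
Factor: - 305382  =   - 2^1*3^1*7^1*11^1*661^1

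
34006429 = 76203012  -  42196583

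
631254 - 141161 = 490093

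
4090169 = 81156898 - 77066729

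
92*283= 26036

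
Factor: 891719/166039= 17^( - 1 )*199^1*4481^1*9767^(-1)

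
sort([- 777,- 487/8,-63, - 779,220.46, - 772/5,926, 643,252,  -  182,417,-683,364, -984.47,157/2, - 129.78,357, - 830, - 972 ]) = [ - 984.47, -972, - 830,-779, - 777, -683, - 182,- 772/5,- 129.78,  -  63,-487/8,157/2, 220.46,252, 357,364,417,643,926 ]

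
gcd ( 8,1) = 1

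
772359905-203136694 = 569223211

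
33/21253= 33/21253 = 0.00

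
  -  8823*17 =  - 149991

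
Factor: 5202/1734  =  3^1 = 3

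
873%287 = 12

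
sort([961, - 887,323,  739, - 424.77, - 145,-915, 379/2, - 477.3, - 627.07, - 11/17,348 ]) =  [-915, - 887, - 627.07, - 477.3, - 424.77,  -  145, - 11/17,379/2, 323,  348,739,961]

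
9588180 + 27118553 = 36706733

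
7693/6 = 1282+1/6 = 1282.17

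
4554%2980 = 1574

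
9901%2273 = 809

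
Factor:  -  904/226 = - 4 = - 2^2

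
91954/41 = 91954/41 = 2242.78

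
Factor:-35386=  - 2^1*13^1*1361^1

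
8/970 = 4/485 = 0.01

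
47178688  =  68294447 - 21115759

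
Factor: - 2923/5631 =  - 3^ (  -  1)*37^1*79^1*1877^(  -  1 ) 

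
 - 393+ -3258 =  - 3651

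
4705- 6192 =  - 1487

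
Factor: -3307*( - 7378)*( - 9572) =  - 2^3*7^1*17^1*31^1* 2393^1 * 3307^1=- 233547668312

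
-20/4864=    - 5/1216 =- 0.00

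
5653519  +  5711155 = 11364674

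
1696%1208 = 488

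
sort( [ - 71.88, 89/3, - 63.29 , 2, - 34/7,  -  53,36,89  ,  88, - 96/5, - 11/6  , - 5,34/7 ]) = [  -  71.88,-63.29, - 53,  -  96/5  , - 5, - 34/7,-11/6, 2 , 34/7,89/3,  36, 88,89]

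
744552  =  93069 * 8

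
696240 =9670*72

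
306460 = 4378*70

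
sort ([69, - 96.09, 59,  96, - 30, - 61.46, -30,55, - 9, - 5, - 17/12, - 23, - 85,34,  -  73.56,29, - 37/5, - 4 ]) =[ - 96.09, - 85, - 73.56,-61.46 , - 30 ,-30, - 23, - 9, - 37/5, - 5, - 4, - 17/12, 29,34,55,59, 69, 96]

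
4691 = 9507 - 4816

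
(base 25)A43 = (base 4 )1203101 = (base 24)b0h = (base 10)6353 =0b1100011010001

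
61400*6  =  368400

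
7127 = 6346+781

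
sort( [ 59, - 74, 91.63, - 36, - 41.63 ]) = [-74, - 41.63, - 36, 59, 91.63 ]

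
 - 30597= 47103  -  77700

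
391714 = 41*9554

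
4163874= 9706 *429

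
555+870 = 1425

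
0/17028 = 0= 0.00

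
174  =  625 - 451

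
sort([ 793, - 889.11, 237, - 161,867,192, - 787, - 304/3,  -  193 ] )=[ - 889.11, - 787, - 193, - 161, - 304/3,192, 237,793,867]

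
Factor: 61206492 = 2^2*3^1*5100541^1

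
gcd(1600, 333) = 1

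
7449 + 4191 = 11640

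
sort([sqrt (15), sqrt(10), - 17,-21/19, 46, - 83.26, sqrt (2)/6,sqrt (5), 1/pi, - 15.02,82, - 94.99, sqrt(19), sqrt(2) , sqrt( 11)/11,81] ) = [ - 94.99,  -  83.26, -17, -15.02, - 21/19, sqrt( 2)/6, sqrt(11) /11,  1/pi, sqrt( 2),sqrt( 5), sqrt(10), sqrt(15),sqrt( 19), 46,81, 82]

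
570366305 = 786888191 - 216521886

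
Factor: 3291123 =3^1*11^1*19^1*29^1*181^1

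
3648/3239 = 1 + 409/3239 = 1.13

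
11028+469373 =480401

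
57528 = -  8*( - 7191 ) 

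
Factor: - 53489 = - 89^1*601^1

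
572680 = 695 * 824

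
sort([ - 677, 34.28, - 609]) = [ - 677, - 609, 34.28] 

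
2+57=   59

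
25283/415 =60 + 383/415 = 60.92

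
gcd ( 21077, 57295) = 7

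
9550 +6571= 16121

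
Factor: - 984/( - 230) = 492/115 =2^2* 3^1*5^ ( - 1 )* 23^( - 1)*41^1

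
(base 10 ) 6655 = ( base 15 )1e8a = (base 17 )1608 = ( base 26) 9lp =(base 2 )1100111111111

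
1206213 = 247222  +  958991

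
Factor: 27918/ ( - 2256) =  - 2^ (-3 ) * 3^2 *11^1 =-  99/8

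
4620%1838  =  944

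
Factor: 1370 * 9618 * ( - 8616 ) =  - 113530102560 = - 2^5*3^2*5^1*7^1*137^1*229^1*359^1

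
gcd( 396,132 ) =132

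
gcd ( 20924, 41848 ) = 20924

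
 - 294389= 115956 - 410345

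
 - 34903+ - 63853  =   - 98756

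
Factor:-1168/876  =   - 4/3 = - 2^2 *3^( - 1) 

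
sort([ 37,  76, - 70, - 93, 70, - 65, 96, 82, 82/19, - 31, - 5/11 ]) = [ - 93, - 70,-65,  -  31, -5/11,82/19, 37,70, 76, 82, 96 ] 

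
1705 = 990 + 715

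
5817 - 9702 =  - 3885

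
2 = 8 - 6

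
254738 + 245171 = 499909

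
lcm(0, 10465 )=0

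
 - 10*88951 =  - 889510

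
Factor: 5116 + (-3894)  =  1222 = 2^1*13^1*47^1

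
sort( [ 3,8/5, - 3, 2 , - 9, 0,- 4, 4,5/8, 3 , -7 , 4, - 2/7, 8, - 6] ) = [ - 9, - 7, - 6,  -  4,-3, - 2/7,0,5/8,8/5, 2,  3, 3, 4, 4,  8 ] 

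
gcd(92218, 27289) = 941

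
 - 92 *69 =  - 6348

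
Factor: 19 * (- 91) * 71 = - 122759=-7^1*13^1*19^1  *  71^1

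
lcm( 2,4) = 4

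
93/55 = 1  +  38/55 = 1.69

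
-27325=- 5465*5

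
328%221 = 107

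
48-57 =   -  9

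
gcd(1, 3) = 1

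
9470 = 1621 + 7849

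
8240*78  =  642720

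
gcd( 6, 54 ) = 6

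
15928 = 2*7964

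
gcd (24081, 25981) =1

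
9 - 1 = 8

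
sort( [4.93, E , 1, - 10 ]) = [ - 10, 1, E, 4.93]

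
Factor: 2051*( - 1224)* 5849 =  - 14683469976 = - 2^3 * 3^2 * 7^1*17^1*293^1*5849^1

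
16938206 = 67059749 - 50121543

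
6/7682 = 3/3841 = 0.00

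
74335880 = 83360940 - 9025060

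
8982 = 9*998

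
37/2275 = 37/2275 = 0.02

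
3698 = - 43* ( - 86 ) 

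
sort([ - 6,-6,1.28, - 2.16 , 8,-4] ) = [ - 6, - 6,-4, - 2.16,1.28,  8]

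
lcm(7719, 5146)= 15438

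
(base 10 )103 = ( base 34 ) 31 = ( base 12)87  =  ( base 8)147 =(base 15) 6d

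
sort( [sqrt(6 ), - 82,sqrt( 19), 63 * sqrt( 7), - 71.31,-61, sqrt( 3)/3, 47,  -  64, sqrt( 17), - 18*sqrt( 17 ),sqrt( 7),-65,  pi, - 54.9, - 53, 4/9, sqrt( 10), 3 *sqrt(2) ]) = [- 82, -18*sqrt(17), - 71.31, - 65, - 64 , - 61, - 54.9,  -  53,4/9, sqrt ( 3)/3, sqrt( 6) , sqrt(7 ), pi, sqrt( 10), sqrt( 17 ), 3*sqrt(2), sqrt (19 ) , 47,63 * sqrt(7)]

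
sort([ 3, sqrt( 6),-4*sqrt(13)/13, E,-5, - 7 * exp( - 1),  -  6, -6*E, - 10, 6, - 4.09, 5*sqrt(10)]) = [ - 6*E, - 10, - 6, - 5, - 4.09, - 7*exp( - 1 ),-4*sqrt(13 )/13,sqrt(6 ), E,3,6, 5*sqrt(10) ] 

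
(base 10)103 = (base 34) 31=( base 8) 147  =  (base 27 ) 3M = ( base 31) 3A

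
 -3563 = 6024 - 9587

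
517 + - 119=398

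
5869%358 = 141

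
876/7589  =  876/7589 = 0.12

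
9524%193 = 67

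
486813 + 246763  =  733576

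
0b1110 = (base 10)14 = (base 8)16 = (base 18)E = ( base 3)112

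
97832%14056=13496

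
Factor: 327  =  3^1*109^1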